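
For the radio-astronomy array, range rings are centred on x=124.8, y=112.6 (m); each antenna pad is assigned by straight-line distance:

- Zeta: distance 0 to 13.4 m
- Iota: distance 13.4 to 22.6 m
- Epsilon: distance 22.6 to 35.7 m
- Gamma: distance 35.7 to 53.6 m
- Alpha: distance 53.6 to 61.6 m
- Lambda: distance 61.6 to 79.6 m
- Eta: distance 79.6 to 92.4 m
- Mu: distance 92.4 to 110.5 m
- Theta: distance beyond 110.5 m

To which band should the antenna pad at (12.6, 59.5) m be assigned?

Distance = √((12.6−124.8)² + (59.5−112.6)²) = √(12588.840 + 2819.610) = 124.131 m.
110.5 ≤ 124.131 < ∞ → Theta.

Theta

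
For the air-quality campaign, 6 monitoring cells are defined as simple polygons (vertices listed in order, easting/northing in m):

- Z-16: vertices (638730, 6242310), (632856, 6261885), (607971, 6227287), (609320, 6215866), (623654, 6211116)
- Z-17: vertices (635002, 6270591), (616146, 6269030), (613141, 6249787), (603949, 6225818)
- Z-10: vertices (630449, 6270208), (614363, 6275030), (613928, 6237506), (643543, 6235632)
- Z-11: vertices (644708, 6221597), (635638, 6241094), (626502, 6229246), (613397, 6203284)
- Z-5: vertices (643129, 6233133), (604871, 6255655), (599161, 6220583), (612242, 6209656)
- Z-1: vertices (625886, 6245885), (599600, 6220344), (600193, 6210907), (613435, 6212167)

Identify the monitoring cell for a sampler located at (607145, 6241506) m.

Z-5

Cast a ray rightward from (607145, 6241506). For each polygon, the edges (by vertex number in listed order) whose endpoints lie on opposite sides of northing = 6241506, where each meets that height, and whether that is right or left of the point:
Z-16: 2–3 at easting≈618198.2 (right), 5–1 at easting≈638341.4 (right) → 2 crossings.
Z-17: 3–4 at easting≈609965.3 (right), 4–1 at easting≈614829.7 (right) → 2 crossings.
Z-10: 2–3 at easting≈613974.4 (right), 4–1 at easting≈641318.5 (right) → 2 crossings.
Z-11: no edge straddles that height → 0 crossings.
Z-5: 1–2 at easting≈628905.8 (right), 2–3 at easting≈602567.4 (left) → 1 crossing.
Z-1: 1–2 at easting≈621379.3 (right), 4–1 at easting≈624269.0 (right) → 2 crossings.
Only Z-5 has an odd count, so the point is inside Z-5.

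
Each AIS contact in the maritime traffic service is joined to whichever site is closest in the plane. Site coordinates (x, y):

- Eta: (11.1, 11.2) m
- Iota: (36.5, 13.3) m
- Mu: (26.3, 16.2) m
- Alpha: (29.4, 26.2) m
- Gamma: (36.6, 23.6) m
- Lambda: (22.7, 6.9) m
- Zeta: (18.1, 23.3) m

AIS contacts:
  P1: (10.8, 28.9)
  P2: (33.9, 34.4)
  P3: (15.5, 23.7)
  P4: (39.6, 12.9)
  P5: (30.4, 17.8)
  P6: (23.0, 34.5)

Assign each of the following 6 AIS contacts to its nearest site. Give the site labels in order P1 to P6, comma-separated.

Zeta, Alpha, Zeta, Iota, Mu, Alpha

P1 → Zeta (d²=84.65)
P2 → Alpha (d²=87.49)
P3 → Zeta (d²=6.92)
P4 → Iota (d²=9.77)
P5 → Mu (d²=19.37)
P6 → Alpha (d²=109.85)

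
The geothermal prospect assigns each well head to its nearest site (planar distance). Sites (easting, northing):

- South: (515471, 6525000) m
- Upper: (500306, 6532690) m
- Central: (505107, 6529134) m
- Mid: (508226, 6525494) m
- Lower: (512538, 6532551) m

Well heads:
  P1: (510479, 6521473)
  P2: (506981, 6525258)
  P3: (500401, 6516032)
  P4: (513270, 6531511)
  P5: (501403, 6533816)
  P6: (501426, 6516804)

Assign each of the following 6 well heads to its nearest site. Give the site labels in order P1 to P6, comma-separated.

Mid, Mid, Mid, Lower, Upper, Mid

P1 → Mid (d²=21244450.00)
P2 → Mid (d²=1605721.00)
P3 → Mid (d²=150760069.00)
P4 → Lower (d²=1617424.00)
P5 → Upper (d²=2471285.00)
P6 → Mid (d²=121756100.00)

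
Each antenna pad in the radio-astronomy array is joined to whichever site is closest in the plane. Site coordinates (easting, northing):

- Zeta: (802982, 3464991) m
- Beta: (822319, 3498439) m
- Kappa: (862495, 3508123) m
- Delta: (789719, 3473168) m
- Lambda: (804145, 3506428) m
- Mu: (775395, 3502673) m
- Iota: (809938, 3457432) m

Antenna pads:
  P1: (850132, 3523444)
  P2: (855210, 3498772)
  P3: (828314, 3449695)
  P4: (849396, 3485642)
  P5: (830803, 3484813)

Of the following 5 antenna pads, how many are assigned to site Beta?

1

P1 → Kappa
P2 → Kappa
P3 → Iota
P4 → Kappa
P5 → Beta
1 of the 5 goes to Beta.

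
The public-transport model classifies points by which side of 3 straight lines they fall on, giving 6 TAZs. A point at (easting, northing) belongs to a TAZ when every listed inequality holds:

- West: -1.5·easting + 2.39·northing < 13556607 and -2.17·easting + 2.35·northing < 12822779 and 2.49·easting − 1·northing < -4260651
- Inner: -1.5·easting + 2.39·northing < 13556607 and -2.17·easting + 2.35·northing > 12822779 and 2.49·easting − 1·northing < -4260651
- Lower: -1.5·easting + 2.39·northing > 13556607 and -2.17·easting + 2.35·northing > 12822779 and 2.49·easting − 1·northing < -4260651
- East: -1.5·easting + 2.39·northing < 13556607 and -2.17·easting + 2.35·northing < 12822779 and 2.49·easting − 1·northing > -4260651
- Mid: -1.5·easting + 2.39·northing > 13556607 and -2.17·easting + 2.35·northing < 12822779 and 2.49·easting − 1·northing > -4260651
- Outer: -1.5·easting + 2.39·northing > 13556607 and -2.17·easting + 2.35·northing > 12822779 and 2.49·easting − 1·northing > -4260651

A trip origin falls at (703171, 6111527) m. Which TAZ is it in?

Inner

-1.5·703171 + 2.39·6111527 = 13551793.030, which is < 13556607
-2.17·703171 + 2.35·6111527 = 12836207.380, which is > 12822779
2.49·703171 − 1·6111527 = -4360631.210, which is < -4260651
This sign pattern matches Inner.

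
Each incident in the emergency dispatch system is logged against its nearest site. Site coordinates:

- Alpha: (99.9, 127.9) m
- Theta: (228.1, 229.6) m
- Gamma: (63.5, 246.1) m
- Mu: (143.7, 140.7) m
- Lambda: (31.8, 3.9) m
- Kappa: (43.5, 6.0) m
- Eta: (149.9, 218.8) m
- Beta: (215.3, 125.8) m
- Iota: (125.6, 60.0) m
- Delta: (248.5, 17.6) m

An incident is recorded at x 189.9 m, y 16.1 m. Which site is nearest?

Squared distances to each site:
Alpha: 20599.240; Theta: 47041.490; Gamma: 68876.960; Mu: 17659.600; Lambda: 25144.450; Kappa: 21534.970; Eta: 42687.290; Beta: 12679.250; Iota: 6061.700; Delta: 3436.210.
Minimum at Delta.

Delta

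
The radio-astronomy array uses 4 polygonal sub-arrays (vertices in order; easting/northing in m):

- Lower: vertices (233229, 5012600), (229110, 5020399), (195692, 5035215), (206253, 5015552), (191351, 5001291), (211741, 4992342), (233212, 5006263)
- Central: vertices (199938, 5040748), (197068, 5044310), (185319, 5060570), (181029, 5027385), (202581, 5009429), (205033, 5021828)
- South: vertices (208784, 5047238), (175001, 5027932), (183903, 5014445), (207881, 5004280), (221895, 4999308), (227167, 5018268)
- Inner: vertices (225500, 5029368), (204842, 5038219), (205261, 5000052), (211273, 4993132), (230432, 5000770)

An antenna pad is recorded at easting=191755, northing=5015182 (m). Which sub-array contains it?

Cast a ray rightward from (191755, 5015182). For each polygon, the edges (by vertex number in listed order) whose endpoints lie on opposite sides of northing = 5015182, where each meets that height, and whether that is right or left of the point:
Lower: 1–2 at easting≈231865.3 (right), 4–5 at easting≈205866.4 (right) → 2 crossings.
Central: 4–5 at easting≈195675.9 (right), 5–6 at easting≈203718.7 (right) → 2 crossings.
South: 2–3 at easting≈183416.5 (left), 5–6 at easting≈226308.9 (right) → 1 crossing.
Inner: 2–3 at easting≈205094.9 (right), 5–1 at easting≈227946.5 (right) → 2 crossings.
Only South has an odd count, so the point is inside South.

South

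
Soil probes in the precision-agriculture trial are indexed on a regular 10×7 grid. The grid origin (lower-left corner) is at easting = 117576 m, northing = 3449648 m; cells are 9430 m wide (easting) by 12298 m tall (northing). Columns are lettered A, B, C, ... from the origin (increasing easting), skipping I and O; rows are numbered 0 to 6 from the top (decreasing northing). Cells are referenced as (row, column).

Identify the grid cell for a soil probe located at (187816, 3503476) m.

Column index: ⌊(187816 − 117576) / 9430⌋ = ⌊7.449⌋ = 7 → column H
Row offset from origin: ⌊(3503476 − 3449648) / 12298⌋ = ⌊4.377⌋ = 4 → row 2 (counted from top)

(2, H)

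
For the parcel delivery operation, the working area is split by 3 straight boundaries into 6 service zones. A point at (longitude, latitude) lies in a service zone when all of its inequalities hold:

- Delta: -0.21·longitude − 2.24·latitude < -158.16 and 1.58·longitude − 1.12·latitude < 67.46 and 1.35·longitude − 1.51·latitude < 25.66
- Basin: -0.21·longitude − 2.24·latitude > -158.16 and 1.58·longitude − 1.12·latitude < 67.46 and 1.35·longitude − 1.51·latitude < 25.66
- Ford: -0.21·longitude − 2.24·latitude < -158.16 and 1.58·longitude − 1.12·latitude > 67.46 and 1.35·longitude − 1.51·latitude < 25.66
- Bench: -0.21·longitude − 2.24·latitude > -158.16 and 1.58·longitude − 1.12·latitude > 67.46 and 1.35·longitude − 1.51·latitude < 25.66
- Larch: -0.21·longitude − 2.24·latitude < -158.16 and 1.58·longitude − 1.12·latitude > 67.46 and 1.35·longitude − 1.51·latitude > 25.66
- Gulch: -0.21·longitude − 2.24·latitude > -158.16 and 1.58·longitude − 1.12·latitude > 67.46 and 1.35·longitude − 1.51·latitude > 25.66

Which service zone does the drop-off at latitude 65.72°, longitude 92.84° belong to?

Larch

-0.21·92.84 − 2.24·65.72 = -166.709, which is < -158.16
1.58·92.84 − 1.12·65.72 = 73.081, which is > 67.46
1.35·92.84 − 1.51·65.72 = 26.097, which is > 25.66
This sign pattern matches Larch.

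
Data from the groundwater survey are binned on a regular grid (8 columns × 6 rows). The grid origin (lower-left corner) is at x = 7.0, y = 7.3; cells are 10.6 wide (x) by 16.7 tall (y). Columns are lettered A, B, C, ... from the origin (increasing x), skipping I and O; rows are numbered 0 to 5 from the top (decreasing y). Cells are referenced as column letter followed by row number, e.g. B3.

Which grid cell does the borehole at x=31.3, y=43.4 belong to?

Column index: ⌊(31.3 − 7.0) / 10.6⌋ = ⌊2.292⌋ = 2 → column C
Row offset from origin: ⌊(43.4 − 7.3) / 16.7⌋ = ⌊2.162⌋ = 2 → row 3 (counted from top)

C3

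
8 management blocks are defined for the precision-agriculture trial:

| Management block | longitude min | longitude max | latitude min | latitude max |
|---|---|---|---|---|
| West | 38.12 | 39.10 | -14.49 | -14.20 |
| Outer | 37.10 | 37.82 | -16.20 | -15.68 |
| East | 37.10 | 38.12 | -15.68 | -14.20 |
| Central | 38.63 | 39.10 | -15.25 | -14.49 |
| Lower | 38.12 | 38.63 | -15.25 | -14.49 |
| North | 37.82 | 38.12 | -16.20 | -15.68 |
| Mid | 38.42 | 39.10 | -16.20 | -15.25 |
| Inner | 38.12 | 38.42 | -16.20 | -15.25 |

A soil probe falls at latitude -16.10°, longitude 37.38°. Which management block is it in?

The point has longitude = 37.38 and latitude = -16.10.
Only Outer satisfies 37.10 ≤ longitude ≤ 37.82 and -16.20 ≤ latitude ≤ -15.68.

Outer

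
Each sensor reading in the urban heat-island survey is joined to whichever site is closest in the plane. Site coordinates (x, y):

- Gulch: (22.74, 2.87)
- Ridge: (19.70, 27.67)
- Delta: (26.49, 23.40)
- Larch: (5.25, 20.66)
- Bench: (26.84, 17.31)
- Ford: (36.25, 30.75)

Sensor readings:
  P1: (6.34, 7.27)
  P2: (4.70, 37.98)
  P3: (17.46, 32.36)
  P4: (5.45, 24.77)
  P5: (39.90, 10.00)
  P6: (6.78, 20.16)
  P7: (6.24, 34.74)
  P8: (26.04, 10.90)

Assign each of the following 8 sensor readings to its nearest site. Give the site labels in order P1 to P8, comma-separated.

P1 → Larch (d²=180.48)
P2 → Larch (d²=300.28)
P3 → Ridge (d²=27.01)
P4 → Larch (d²=16.93)
P5 → Bench (d²=224.00)
P6 → Larch (d²=2.59)
P7 → Larch (d²=199.23)
P8 → Bench (d²=41.73)

Larch, Larch, Ridge, Larch, Bench, Larch, Larch, Bench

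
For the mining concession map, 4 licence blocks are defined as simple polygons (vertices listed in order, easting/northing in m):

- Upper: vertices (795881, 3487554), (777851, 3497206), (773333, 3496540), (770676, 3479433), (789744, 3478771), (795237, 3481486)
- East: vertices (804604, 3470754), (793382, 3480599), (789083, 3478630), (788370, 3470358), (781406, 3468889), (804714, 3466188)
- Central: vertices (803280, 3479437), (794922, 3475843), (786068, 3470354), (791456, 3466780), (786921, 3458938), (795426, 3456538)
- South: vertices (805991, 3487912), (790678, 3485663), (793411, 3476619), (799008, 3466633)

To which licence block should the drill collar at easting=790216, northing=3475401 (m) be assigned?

Cast a ray rightward from (790216, 3475401). For each polygon, the edges (by vertex number in listed order) whose endpoints lie on opposite sides of northing = 3475401, where each meets that height, and whether that is right or left of the point:
Upper: no edge straddles that height → 0 crossings.
East: 1–2 at easting≈799307.0 (right), 3–4 at easting≈788804.7 (left) → 1 crossing.
Central: 2–3 at easting≈794209.0 (right), 6–1 at easting≈801895.7 (right) → 2 crossings.
South: 3–4 at easting≈794093.7 (right), 4–1 at easting≈801885.3 (right) → 2 crossings.
Only East has an odd count, so the point is inside East.

East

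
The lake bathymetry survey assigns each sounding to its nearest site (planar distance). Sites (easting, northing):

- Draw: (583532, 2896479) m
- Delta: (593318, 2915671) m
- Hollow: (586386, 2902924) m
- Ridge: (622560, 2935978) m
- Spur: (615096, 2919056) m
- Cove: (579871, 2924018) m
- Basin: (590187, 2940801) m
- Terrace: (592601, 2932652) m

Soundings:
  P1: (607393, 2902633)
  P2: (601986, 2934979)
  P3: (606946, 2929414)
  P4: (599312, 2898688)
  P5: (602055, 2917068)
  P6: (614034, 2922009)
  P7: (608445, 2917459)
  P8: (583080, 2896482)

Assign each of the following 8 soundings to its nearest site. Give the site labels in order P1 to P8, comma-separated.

P1 → Spur (d²=329051138.00)
P2 → Terrace (d²=93493154.00)
P3 → Spur (d²=173710664.00)
P4 → Hollow (d²=185025172.00)
P5 → Delta (d²=78286778.00)
P6 → Spur (d²=9848053.00)
P7 → Spur (d²=46786210.00)
P8 → Draw (d²=204313.00)

Spur, Terrace, Spur, Hollow, Delta, Spur, Spur, Draw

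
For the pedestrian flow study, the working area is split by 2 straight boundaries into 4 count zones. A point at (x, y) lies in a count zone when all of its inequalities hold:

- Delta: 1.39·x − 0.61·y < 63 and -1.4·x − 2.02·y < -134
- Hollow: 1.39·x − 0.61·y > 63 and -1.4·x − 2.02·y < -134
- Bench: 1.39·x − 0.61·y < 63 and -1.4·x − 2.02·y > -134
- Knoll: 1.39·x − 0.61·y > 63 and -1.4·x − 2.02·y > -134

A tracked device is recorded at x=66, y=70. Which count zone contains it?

1.39·66 − 0.61·70 = 49.040, which is < 63
-1.4·66 − 2.02·70 = -233.800, which is < -134
This sign pattern matches Delta.

Delta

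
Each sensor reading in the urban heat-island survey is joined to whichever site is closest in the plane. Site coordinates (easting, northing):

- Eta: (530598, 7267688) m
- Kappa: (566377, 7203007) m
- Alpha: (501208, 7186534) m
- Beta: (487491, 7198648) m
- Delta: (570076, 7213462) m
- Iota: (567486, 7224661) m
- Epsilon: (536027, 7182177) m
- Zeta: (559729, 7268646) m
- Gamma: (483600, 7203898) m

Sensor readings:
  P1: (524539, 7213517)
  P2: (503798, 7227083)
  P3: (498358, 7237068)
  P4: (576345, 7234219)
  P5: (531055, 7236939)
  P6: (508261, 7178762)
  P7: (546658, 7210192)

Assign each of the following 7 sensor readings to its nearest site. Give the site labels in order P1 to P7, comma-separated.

Epsilon, Gamma, Gamma, Iota, Eta, Alpha, Kappa

P1 → Epsilon (d²=1114169744.00)
P2 → Gamma (d²=945503429.00)
P3 → Gamma (d²=1318047464.00)
P4 → Iota (d²=169837245.00)
P5 → Eta (d²=945709850.00)
P6 → Alpha (d²=110148793.00)
P7 → Kappa (d²=440463186.00)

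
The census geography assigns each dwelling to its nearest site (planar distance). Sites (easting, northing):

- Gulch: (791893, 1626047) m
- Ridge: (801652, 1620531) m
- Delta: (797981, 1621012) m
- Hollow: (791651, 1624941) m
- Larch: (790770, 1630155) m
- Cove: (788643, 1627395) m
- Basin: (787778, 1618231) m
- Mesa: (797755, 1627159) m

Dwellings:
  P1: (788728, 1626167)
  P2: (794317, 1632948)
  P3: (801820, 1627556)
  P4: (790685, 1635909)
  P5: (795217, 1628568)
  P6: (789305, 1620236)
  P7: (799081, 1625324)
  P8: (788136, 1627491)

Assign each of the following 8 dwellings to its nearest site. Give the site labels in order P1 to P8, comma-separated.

Cove, Larch, Mesa, Larch, Mesa, Basin, Mesa, Cove

P1 → Cove (d²=1515209.00)
P2 → Larch (d²=20382058.00)
P3 → Mesa (d²=16681834.00)
P4 → Larch (d²=33115741.00)
P5 → Mesa (d²=8426725.00)
P6 → Basin (d²=6351754.00)
P7 → Mesa (d²=5125501.00)
P8 → Cove (d²=266265.00)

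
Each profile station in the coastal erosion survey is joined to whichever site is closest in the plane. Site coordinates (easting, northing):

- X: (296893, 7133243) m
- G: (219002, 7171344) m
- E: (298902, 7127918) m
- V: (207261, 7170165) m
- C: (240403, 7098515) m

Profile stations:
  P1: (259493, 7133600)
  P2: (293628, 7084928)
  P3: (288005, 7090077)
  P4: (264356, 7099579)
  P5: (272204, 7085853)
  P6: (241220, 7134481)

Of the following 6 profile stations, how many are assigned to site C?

P1 → X
P2 → E
P3 → E
P4 → C
P5 → C
P6 → C
3 of the 6 go to C.

3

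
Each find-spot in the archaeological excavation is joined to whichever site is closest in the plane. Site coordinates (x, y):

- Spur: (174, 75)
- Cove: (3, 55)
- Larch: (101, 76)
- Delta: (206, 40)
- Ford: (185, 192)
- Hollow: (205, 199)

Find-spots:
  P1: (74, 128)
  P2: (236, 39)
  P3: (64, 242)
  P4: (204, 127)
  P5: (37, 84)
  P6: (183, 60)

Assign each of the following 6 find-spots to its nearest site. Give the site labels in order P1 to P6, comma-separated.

P1 → Larch (d²=3433.00)
P2 → Delta (d²=901.00)
P3 → Ford (d²=17141.00)
P4 → Spur (d²=3604.00)
P5 → Cove (d²=1997.00)
P6 → Spur (d²=306.00)

Larch, Delta, Ford, Spur, Cove, Spur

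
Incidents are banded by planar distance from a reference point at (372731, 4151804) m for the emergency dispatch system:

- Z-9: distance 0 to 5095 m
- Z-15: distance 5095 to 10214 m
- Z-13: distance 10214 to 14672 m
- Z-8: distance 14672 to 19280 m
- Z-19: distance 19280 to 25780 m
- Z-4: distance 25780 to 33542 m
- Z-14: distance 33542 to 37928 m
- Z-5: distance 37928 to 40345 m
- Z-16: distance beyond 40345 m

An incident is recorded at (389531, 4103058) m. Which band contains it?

Z-16

Distance = √((389531−372731)² + (4103058−4151804)²) = √(282240000.000 + 2376172516.000) = 51559.796 m.
40345 ≤ 51559.796 < ∞ → Z-16.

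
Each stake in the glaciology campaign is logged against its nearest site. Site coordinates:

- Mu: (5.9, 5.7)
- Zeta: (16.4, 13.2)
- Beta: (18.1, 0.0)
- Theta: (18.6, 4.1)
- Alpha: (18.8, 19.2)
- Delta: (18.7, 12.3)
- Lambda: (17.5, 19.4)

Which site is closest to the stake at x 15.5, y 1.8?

Squared distances to each site:
Mu: 107.370; Zeta: 130.770; Beta: 10.000; Theta: 14.900; Alpha: 313.650; Delta: 120.490; Lambda: 313.760.
Minimum at Beta.

Beta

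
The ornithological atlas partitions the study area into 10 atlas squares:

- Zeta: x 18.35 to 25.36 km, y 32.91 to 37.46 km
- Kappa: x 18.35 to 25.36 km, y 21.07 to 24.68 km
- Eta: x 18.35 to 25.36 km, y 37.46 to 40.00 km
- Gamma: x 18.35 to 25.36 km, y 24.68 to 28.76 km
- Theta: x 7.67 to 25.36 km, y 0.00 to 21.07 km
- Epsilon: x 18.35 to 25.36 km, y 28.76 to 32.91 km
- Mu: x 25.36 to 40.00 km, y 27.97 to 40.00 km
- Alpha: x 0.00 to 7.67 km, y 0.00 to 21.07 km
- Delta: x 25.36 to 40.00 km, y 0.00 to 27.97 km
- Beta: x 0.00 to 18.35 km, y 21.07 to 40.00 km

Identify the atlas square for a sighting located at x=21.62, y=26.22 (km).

Gamma

The point has x = 21.62 and y = 26.22.
Only Gamma satisfies 18.35 ≤ x ≤ 25.36 and 24.68 ≤ y ≤ 28.76.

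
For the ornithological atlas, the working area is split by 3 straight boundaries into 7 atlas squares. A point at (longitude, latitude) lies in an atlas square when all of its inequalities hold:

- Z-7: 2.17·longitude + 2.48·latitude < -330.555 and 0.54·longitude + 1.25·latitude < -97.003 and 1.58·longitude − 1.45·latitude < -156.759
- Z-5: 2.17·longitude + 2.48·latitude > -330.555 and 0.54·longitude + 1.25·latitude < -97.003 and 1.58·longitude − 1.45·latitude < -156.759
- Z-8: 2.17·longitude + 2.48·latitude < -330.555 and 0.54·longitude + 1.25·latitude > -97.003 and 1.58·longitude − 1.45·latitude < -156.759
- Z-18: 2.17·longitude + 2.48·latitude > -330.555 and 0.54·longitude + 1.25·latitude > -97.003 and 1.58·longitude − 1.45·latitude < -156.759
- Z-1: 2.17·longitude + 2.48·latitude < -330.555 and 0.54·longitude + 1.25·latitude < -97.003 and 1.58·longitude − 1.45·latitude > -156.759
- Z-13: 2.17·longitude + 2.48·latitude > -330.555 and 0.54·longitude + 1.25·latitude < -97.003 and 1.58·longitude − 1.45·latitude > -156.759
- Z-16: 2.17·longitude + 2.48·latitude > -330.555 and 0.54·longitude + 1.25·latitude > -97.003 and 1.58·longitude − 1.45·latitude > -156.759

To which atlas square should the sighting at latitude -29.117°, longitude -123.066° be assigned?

Z-1

2.17·-123.066 + 2.48·-29.117 = -339.263, which is < -330.555
0.54·-123.066 + 1.25·-29.117 = -102.852, which is < -97.003
1.58·-123.066 − 1.45·-29.117 = -152.225, which is > -156.759
This sign pattern matches Z-1.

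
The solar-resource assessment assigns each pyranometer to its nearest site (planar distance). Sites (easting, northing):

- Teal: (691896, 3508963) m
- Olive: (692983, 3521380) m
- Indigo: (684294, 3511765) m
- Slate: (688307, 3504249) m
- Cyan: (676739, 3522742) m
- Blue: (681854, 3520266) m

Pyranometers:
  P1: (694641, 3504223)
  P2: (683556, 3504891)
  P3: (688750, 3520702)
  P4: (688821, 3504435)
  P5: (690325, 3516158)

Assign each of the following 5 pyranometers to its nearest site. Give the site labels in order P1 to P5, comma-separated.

P1 → Teal (d²=30002625.00)
P2 → Slate (d²=22984165.00)
P3 → Olive (d²=18377973.00)
P4 → Slate (d²=298792.00)
P5 → Olive (d²=34334248.00)

Teal, Slate, Olive, Slate, Olive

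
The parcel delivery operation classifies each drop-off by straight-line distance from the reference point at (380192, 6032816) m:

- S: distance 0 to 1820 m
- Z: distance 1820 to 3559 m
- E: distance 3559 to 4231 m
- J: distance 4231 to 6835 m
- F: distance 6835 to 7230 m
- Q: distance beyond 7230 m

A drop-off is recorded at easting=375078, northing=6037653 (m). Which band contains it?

F

Distance = √((375078−380192)² + (6037653−6032816)²) = √(26152996.000 + 23396569.000) = 7039.145 m.
6835 ≤ 7039.145 < 7230 → F.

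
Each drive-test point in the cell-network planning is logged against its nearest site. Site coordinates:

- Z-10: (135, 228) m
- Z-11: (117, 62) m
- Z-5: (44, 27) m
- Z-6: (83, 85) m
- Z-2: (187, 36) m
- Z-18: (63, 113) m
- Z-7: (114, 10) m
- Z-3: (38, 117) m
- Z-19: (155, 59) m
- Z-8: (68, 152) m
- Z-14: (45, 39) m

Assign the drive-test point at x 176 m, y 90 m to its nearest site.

Z-19

Squared distances to each site:
Z-10: 20725.000; Z-11: 4265.000; Z-5: 21393.000; Z-6: 8674.000; Z-2: 3037.000; Z-18: 13298.000; Z-7: 10244.000; Z-3: 19773.000; Z-19: 1402.000; Z-8: 15508.000; Z-14: 19762.000.
Minimum at Z-19.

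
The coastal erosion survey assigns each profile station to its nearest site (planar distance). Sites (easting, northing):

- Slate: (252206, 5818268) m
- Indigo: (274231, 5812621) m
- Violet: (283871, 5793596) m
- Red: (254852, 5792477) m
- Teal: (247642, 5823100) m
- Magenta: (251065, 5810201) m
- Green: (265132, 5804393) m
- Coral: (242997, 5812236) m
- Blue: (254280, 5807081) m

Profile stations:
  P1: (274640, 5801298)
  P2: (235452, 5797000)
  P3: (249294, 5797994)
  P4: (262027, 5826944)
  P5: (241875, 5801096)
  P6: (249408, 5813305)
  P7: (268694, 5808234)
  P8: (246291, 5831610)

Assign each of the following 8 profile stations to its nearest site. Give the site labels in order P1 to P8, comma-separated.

P1 → Green (d²=99981089.00)
P2 → Coral (d²=289062721.00)
P3 → Red (d²=61328653.00)
P4 → Slate (d²=171725017.00)
P5 → Coral (d²=125358484.00)
P6 → Magenta (d²=12380465.00)
P7 → Green (d²=27441125.00)
P8 → Teal (d²=74245301.00)

Green, Coral, Red, Slate, Coral, Magenta, Green, Teal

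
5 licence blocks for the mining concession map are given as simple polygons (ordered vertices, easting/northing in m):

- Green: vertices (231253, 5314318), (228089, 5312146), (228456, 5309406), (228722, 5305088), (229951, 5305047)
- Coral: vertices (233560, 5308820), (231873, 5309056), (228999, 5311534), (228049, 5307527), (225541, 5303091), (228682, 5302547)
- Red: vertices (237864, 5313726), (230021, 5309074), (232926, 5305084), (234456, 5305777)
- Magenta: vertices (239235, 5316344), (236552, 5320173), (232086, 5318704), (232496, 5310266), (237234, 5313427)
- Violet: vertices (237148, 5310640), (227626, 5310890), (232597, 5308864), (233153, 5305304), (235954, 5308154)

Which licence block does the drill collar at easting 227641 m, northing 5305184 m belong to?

Cast a ray rightward from (227641, 5305184). For each polygon, the edges (by vertex number in listed order) whose endpoints lie on opposite sides of northing = 5305184, where each meets that height, and whether that is right or left of the point:
Green: 3–4 at easting≈228716.1 (right), 5–1 at easting≈229970.2 (right) → 2 crossings.
Coral: 4–5 at easting≈226724.3 (left), 6–1 at easting≈230732.6 (right) → 1 crossing.
Red: 2–3 at easting≈232853.2 (right), 3–4 at easting≈233146.8 (right) → 2 crossings.
Magenta: no edge straddles that height → 0 crossings.
Violet: no edge straddles that height → 0 crossings.
Only Coral has an odd count, so the point is inside Coral.

Coral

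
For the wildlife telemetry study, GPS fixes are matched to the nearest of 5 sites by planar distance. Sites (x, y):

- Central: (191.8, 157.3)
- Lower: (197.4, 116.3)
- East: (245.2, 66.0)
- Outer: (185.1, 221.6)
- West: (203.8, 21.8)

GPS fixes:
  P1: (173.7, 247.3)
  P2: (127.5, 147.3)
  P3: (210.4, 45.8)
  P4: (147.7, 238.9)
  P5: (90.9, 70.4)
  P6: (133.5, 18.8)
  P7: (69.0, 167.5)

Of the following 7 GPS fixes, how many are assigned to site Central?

P1 → Outer
P2 → Central
P3 → West
P4 → Outer
P5 → Lower
P6 → West
P7 → Central
2 of the 7 go to Central.

2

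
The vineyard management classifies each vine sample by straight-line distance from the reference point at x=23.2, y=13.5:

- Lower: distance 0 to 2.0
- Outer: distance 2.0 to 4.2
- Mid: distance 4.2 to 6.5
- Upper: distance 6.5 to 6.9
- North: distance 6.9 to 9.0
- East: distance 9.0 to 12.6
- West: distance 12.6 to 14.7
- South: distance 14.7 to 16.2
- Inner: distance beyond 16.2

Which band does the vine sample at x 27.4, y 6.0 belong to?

Distance = √((27.4−23.2)² + (6.0−13.5)²) = √(17.640 + 56.250) = 8.596.
6.9 ≤ 8.596 < 9.0 → North.

North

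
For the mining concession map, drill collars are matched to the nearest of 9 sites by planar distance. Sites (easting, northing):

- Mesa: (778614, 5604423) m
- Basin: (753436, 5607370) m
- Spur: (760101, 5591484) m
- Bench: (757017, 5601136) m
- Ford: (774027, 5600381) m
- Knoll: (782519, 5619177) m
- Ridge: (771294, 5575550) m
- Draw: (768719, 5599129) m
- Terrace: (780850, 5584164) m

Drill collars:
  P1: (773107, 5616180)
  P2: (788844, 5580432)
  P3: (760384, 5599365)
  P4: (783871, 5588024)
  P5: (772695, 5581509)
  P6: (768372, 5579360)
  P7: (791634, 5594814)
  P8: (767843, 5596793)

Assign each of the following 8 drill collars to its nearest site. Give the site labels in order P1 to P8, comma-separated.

Knoll, Terrace, Bench, Terrace, Ridge, Ridge, Terrace, Draw

P1 → Knoll (d²=97567753.00)
P2 → Terrace (d²=77831860.00)
P3 → Bench (d²=14473130.00)
P4 → Terrace (d²=24026041.00)
P5 → Ridge (d²=37472482.00)
P6 → Ridge (d²=23054184.00)
P7 → Terrace (d²=229717156.00)
P8 → Draw (d²=6224272.00)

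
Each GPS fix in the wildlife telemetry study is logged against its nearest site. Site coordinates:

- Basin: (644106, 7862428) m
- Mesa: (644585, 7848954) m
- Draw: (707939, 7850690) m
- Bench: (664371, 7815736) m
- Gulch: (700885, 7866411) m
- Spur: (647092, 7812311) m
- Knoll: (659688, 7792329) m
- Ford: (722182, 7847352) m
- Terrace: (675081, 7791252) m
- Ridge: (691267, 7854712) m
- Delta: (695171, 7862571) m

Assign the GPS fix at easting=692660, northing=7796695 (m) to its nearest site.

Terrace

Squared distances to each site:
Basin: 6678318205.000; Mesa: 5042208706.000; Draw: 3148907866.000; Bench: 1162827202.000; Gulch: 4927971281.000; Spur: 2320302080.000; Knoll: 1106214740.000; Ford: 3437680133.000; Terrace: 338647490.000; Ridge: 3367912738.000; Delta: 4345952497.000.
Minimum at Terrace.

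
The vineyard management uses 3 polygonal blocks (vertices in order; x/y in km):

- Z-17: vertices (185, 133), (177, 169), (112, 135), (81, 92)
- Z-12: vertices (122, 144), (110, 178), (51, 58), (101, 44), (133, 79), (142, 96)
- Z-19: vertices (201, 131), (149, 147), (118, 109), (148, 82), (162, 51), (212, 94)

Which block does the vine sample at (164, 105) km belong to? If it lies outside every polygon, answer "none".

Z-19

Cast a ray rightward from (164, 105). For each polygon, the edges (by vertex number in listed order) whose endpoints lie on opposite sides of y = 105, where each meets that height, and whether that is right or left of the point:
Z-17: 3–4 at x≈90.4 (left), 4–1 at x≈114.0 (left) → 0 crossings.
Z-12: 2–3 at x≈74.1 (left), 6–1 at x≈138.2 (left) → 0 crossings.
Z-19: 3–4 at x≈122.4 (left), 6–1 at x≈208.7 (right) → 1 crossing.
Only Z-19 has an odd count, so the point is inside Z-19.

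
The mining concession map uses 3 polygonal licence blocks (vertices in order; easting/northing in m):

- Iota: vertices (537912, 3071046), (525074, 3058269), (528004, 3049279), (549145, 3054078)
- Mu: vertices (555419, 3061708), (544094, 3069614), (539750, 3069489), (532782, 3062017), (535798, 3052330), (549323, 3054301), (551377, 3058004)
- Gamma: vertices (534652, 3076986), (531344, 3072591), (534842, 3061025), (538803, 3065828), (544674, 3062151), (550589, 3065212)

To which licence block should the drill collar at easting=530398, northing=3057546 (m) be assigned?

Iota

Cast a ray rightward from (530398, 3057546). For each polygon, the edges (by vertex number in listed order) whose endpoints lie on opposite sides of northing = 3057546, where each meets that height, and whether that is right or left of the point:
Iota: 2–3 at easting≈525309.6 (left), 4–1 at easting≈546849.1 (right) → 1 crossing.
Mu: 4–5 at easting≈534174.0 (right), 6–7 at easting≈551123.0 (right) → 2 crossings.
Gamma: no edge straddles that height → 0 crossings.
Only Iota has an odd count, so the point is inside Iota.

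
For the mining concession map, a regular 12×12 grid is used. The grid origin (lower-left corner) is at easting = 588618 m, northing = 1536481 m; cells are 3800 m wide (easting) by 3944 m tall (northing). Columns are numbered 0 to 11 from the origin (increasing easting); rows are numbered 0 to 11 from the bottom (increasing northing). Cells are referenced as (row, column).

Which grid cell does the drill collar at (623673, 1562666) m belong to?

(6, 9)

Column index: ⌊(623673 − 588618) / 3800⌋ = ⌊9.225⌋ = 9
Row offset from origin: ⌊(1562666 − 1536481) / 3944⌋ = ⌊6.639⌋ = 6 → row 6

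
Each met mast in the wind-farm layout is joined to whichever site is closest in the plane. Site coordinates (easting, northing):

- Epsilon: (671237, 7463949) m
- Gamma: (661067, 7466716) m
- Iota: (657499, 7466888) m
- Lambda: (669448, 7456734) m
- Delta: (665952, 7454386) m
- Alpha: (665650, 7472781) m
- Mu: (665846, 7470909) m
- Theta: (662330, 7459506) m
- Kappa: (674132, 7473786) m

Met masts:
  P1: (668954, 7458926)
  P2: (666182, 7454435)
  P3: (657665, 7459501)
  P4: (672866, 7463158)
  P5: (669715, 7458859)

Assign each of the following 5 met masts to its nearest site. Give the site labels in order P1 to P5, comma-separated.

P1 → Lambda (d²=5048900.00)
P2 → Delta (d²=55301.00)
P3 → Theta (d²=21762250.00)
P4 → Epsilon (d²=3279322.00)
P5 → Lambda (d²=4586914.00)

Lambda, Delta, Theta, Epsilon, Lambda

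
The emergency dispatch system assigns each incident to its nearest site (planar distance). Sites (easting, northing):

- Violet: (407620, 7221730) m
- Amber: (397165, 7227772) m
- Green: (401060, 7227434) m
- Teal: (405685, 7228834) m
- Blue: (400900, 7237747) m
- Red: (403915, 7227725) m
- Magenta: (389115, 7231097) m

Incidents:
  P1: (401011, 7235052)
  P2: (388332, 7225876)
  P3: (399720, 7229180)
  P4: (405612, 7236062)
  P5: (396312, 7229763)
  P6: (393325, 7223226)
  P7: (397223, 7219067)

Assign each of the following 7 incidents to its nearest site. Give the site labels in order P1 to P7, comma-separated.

Blue, Magenta, Green, Blue, Amber, Amber, Amber

P1 → Blue (d²=7275346.00)
P2 → Magenta (d²=27871930.00)
P3 → Green (d²=4844116.00)
P4 → Blue (d²=25042169.00)
P5 → Amber (d²=4691690.00)
P6 → Amber (d²=35411716.00)
P7 → Amber (d²=75780389.00)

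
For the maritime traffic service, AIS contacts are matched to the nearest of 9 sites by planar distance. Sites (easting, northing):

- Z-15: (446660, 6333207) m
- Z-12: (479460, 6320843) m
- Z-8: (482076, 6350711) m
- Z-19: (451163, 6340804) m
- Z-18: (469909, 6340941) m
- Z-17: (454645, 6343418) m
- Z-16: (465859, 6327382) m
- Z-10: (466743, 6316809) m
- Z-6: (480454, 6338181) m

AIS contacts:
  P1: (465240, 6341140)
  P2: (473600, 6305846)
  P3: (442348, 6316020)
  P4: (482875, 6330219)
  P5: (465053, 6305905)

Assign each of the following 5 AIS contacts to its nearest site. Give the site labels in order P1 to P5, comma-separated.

P1 → Z-18 (d²=21839162.00)
P2 → Z-10 (d²=167205818.00)
P3 → Z-15 (d²=313986313.00)
P4 → Z-6 (d²=69254685.00)
P5 → Z-10 (d²=121753316.00)

Z-18, Z-10, Z-15, Z-6, Z-10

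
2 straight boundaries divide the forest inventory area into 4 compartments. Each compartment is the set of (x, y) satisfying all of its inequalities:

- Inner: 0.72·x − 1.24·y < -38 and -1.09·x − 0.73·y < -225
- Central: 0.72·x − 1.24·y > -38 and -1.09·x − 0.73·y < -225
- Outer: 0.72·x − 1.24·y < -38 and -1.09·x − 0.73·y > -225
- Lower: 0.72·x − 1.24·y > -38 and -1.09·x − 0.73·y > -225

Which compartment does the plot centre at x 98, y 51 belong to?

0.72·98 − 1.24·51 = 7.320, which is > -38
-1.09·98 − 0.73·51 = -144.050, which is > -225
This sign pattern matches Lower.

Lower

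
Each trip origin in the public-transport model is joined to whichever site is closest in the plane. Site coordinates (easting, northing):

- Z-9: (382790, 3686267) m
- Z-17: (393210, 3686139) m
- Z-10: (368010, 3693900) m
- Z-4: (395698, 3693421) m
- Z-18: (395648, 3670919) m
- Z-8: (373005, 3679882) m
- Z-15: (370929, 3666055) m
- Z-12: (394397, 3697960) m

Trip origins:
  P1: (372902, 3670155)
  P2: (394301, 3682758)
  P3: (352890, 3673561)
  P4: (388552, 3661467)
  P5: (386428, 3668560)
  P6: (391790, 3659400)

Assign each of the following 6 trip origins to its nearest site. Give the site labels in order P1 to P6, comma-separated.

Z-15, Z-17, Z-15, Z-18, Z-18, Z-18

P1 → Z-15 (d²=20702729.00)
P2 → Z-17 (d²=12621442.00)
P3 → Z-15 (d²=381745557.00)
P4 → Z-18 (d²=139693520.00)
P5 → Z-18 (d²=90573281.00)
P6 → Z-18 (d²=147571525.00)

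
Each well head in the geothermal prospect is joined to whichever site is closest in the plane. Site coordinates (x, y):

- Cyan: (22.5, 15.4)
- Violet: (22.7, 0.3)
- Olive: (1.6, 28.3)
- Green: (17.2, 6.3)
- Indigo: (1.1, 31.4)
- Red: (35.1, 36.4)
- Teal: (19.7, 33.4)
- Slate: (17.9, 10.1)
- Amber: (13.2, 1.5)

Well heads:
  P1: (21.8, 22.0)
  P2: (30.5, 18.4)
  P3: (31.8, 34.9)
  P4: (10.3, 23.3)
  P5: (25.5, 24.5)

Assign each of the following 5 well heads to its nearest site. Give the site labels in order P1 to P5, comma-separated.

Cyan, Cyan, Red, Olive, Cyan

P1 → Cyan (d²=44.05)
P2 → Cyan (d²=73.00)
P3 → Red (d²=13.14)
P4 → Olive (d²=100.69)
P5 → Cyan (d²=91.81)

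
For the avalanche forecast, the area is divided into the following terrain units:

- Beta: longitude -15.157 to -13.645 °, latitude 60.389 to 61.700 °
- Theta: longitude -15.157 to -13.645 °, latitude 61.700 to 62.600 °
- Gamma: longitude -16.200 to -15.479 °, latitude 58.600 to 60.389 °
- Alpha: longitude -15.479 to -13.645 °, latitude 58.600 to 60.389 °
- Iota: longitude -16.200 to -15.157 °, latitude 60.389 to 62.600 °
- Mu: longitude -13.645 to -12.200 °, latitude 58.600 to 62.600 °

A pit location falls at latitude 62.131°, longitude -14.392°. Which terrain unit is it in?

Theta

The point has longitude = -14.392 and latitude = 62.131.
Only Theta satisfies -15.157 ≤ longitude ≤ -13.645 and 61.700 ≤ latitude ≤ 62.600.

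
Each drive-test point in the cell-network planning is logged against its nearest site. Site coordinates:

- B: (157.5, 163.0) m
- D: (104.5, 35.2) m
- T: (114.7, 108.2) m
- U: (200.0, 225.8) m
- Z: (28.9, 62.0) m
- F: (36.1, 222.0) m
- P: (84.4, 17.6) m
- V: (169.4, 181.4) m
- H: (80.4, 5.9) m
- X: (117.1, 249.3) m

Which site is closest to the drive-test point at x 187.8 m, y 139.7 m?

Squared distances to each site:
B: 1460.980; D: 17859.140; T: 6335.860; U: 7562.050; Z: 31286.500; F: 29786.180; P: 25599.970; V: 2077.450; H: 29437.200; X: 17010.650.
Minimum at B.

B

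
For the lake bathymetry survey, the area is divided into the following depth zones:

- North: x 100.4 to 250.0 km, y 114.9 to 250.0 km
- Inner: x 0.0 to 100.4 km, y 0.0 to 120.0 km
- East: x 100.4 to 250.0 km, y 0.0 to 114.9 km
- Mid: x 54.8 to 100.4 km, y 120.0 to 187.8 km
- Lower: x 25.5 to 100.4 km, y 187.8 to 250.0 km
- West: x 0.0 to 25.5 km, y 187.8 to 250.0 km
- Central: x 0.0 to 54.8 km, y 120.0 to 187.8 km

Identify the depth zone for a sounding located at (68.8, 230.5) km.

Lower

The point has x = 68.8 and y = 230.5.
Only Lower satisfies 25.5 ≤ x ≤ 100.4 and 187.8 ≤ y ≤ 250.0.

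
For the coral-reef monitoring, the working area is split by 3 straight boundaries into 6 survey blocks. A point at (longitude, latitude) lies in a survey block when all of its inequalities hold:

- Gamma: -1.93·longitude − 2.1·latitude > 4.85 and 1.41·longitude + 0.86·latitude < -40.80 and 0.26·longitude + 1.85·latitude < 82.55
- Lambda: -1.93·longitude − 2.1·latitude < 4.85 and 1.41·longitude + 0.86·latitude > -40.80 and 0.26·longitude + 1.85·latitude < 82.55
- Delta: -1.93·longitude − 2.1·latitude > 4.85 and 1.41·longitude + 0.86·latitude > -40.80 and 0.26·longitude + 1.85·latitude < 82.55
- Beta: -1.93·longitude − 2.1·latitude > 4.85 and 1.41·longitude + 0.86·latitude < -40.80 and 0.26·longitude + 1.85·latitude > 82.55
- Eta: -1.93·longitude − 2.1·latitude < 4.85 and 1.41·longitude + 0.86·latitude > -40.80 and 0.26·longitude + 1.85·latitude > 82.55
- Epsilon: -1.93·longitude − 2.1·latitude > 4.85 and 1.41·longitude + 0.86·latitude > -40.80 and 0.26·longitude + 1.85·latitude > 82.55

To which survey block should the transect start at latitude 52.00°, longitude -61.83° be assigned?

-1.93·-61.83 − 2.1·52.00 = 10.132, which is > 4.85
1.41·-61.83 + 0.86·52.00 = -42.460, which is < -40.80
0.26·-61.83 + 1.85·52.00 = 80.124, which is < 82.55
This sign pattern matches Gamma.

Gamma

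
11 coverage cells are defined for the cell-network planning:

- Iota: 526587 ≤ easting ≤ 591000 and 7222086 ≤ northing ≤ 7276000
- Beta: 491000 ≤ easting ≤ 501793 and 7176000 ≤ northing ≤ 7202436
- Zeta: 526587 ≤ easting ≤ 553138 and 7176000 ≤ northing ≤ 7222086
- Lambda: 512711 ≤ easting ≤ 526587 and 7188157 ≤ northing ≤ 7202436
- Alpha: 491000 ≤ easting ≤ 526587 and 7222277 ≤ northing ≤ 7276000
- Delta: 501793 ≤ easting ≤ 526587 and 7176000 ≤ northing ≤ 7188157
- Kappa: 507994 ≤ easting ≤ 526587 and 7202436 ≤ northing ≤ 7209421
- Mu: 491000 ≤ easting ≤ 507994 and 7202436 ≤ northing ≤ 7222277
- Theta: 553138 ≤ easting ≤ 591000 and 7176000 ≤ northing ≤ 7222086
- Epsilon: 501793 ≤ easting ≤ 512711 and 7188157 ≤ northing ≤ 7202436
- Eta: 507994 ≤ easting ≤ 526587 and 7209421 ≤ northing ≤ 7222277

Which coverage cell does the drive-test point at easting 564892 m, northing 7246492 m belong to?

Iota

The point has easting = 564892 and northing = 7246492.
Only Iota satisfies 526587 ≤ easting ≤ 591000 and 7222086 ≤ northing ≤ 7276000.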